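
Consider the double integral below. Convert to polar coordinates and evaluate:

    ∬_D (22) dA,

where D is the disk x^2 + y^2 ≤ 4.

The region D is 0 ≤ r ≤ 2, 0 ≤ θ ≤ 2π in polar coordinates, where x = r cos(θ), y = r sin(θ), and dA = r dr dθ.

Under the substitution, the integrand becomes 22, so

    ∬_D (22) dA = ∫_{0}^{2π} ∫_{0}^{2} (22) · r dr dθ.

Inner integral (in r): ∫_{0}^{2} (22) · r dr = 44.

Outer integral (in θ): ∫_{0}^{2π} (44) dθ = 88π.

Therefore ∬_D (22) dA = 88π.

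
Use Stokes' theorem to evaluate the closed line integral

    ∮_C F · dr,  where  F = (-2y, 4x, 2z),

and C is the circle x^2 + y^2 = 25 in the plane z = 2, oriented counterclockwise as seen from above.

Let S be the flat disk x^2 + y^2 ≤ 25 in the plane z = 2, with upward unit normal n̂ = ẑ. By Stokes' theorem,

    ∮_C F · dr = ∬_S (∇ × F) · n̂ dS = ∬_D (curl F)_z dA,

where D is the disk x^2 + y^2 ≤ 25.

Compute the curl of F = (-2y, 4x, 2z):
    (∇ × F)_x = ∂F_z/∂y - ∂F_y/∂z = 0,
    (∇ × F)_y = ∂F_x/∂z - ∂F_z/∂x = 0,
    (∇ × F)_z = ∂F_y/∂x - ∂F_x/∂y = 6.

On z = 2, (curl F)_z = 6.

Convert to polar (x = r cos θ, y = r sin θ, dA = r dr dθ); the integrand becomes 6, so

    ∬_D (curl F)_z dA = ∫_0^{2π} ∫_0^{5} (6) · r dr dθ.

Inner (r from 0 to 5): 75.
Outer (θ from 0 to 2π): 150π.

Therefore ∮_C F · dr = 150π.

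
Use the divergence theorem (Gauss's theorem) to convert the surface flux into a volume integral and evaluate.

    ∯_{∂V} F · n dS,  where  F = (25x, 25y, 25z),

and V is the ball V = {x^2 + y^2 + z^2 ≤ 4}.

By the divergence theorem,

    ∯_{∂V} F · n dS = ∭_V (∇ · F) dV.

Compute the divergence:
    ∇ · F = ∂F_x/∂x + ∂F_y/∂y + ∂F_z/∂z = 25 + 25 + 25 = 75.

In spherical coordinates, x = ρ sin(φ) cos(θ), y = ρ sin(φ) sin(θ), z = ρ cos(φ), dV = ρ^2 sin(φ) dρ dφ dθ, with 0 ≤ ρ ≤ 2, 0 ≤ φ ≤ π, 0 ≤ θ ≤ 2π.

The integrand, after substitution and multiplying by the volume element, becomes (75) · ρ^2 sin(φ), so

    ∭_V (∇·F) dV = ∫_0^{2π} ∫_0^{π} ∫_0^{2} (75) · ρ^2 sin(φ) dρ dφ dθ.

Inner (ρ from 0 to 2): 200sin(φ).
Middle (φ from 0 to π): 400.
Outer (θ from 0 to 2π): 800π.

Therefore ∯_{∂V} F · n dS = 800π.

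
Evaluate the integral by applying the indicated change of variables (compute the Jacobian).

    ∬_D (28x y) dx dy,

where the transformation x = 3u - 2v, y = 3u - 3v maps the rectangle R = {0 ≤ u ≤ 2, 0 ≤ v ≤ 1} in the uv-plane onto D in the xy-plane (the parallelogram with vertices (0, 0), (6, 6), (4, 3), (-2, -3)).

Compute the Jacobian determinant of (x, y) with respect to (u, v):

    ∂(x,y)/∂(u,v) = | 3  -2 | = (3)(-3) - (-2)(3) = -3.
                   | 3  -3 |

Its absolute value is |J| = 3 (the area scaling factor).

Substituting x = 3u - 2v, y = 3u - 3v into the integrand,

    28x y → 252u^2 - 420u v + 168v^2,

so the integral becomes

    ∬_R (252u^2 - 420u v + 168v^2) · |J| du dv = ∫_0^2 ∫_0^1 (756u^2 - 1260u v + 504v^2) dv du.

Inner (v): 756u^2 - 630u + 168.
Outer (u): 1092.

Therefore ∬_D (28x y) dx dy = 1092.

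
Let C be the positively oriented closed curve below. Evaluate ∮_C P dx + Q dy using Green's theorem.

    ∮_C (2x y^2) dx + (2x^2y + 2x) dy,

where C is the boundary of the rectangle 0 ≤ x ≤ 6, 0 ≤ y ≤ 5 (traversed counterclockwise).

Green's theorem converts the closed line integral into a double integral over the enclosed region D:

    ∮_C P dx + Q dy = ∬_D (∂Q/∂x - ∂P/∂y) dA.

Here P = 2x y^2, Q = 2x^2y + 2x, so

    ∂Q/∂x = 4x y + 2,    ∂P/∂y = 4x y,
    ∂Q/∂x - ∂P/∂y = 2.

D is the region 0 ≤ x ≤ 6, 0 ≤ y ≤ 5. Evaluating the double integral:

    ∬_D (2) dA = ∫_0^{6} ∫_0^{5} (2) dy dx.

Inner (y from 0 to 5): 10.
Outer (x from 0 to 6): 60.

Therefore ∮_C P dx + Q dy = 60.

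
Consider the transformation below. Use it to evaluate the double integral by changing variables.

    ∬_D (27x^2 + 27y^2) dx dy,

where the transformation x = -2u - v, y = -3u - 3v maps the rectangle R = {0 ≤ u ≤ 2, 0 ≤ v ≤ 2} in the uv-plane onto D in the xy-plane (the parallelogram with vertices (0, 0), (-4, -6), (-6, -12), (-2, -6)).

Compute the Jacobian determinant of (x, y) with respect to (u, v):

    ∂(x,y)/∂(u,v) = | -2  -1 | = (-2)(-3) - (-1)(-3) = 3.
                   | -3  -3 |

Its absolute value is |J| = 3 (the area scaling factor).

Substituting x = -2u - v, y = -3u - 3v into the integrand,

    27x^2 + 27y^2 → 351u^2 + 594u v + 270v^2,

so the integral becomes

    ∬_R (351u^2 + 594u v + 270v^2) · |J| du dv = ∫_0^2 ∫_0^2 (1053u^2 + 1782u v + 810v^2) dv du.

Inner (v): 2106u^2 + 3564u + 2160.
Outer (u): 17064.

Therefore ∬_D (27x^2 + 27y^2) dx dy = 17064.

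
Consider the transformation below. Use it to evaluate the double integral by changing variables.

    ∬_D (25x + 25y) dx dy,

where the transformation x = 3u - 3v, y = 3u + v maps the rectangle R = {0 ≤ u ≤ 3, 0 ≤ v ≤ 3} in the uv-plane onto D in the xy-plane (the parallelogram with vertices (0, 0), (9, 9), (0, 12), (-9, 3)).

Compute the Jacobian determinant of (x, y) with respect to (u, v):

    ∂(x,y)/∂(u,v) = | 3  -3 | = (3)(1) - (-3)(3) = 12.
                   | 3  1 |

Its absolute value is |J| = 12 (the area scaling factor).

Substituting x = 3u - 3v, y = 3u + v into the integrand,

    25x + 25y → 150u - 50v,

so the integral becomes

    ∬_R (150u - 50v) · |J| du dv = ∫_0^3 ∫_0^3 (1800u - 600v) dv du.

Inner (v): 5400u - 2700.
Outer (u): 16200.

Therefore ∬_D (25x + 25y) dx dy = 16200.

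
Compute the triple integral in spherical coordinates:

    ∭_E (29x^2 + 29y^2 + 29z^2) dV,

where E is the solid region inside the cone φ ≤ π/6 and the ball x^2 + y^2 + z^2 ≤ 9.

In spherical coordinates, x = ρ sin(φ) cos(θ), y = ρ sin(φ) sin(θ), z = ρ cos(φ), and dV = ρ^2 sin(φ) dρ dφ dθ.

The integrand becomes 29ρ^2, so

    ∭_E (29x^2 + 29y^2 + 29z^2) dV = ∫_{0}^{2π} ∫_{0}^{π/6} ∫_{0}^{3} (29ρ^2) · ρ^2 sin(φ) dρ dφ dθ.

Inner (ρ): 7047sin(φ)/5.
Middle (φ): 7047/5 - 7047sqrt(3)/10.
Outer (θ): 7047π (2 - sqrt(3))/5.

Therefore the triple integral equals 7047π (2 - sqrt(3))/5.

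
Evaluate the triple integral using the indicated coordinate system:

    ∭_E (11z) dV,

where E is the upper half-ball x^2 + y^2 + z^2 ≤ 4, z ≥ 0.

In spherical coordinates, x = ρ sin(φ) cos(θ), y = ρ sin(φ) sin(θ), z = ρ cos(φ), and dV = ρ^2 sin(φ) dρ dφ dθ.

The integrand becomes 11ρ cos(φ), so

    ∭_E (11z) dV = ∫_{0}^{2π} ∫_{0}^{π/2} ∫_{0}^{2} (11ρ cos(φ)) · ρ^2 sin(φ) dρ dφ dθ.

Inner (ρ): 22sin(2φ).
Middle (φ): 22.
Outer (θ): 44π.

Therefore the triple integral equals 44π.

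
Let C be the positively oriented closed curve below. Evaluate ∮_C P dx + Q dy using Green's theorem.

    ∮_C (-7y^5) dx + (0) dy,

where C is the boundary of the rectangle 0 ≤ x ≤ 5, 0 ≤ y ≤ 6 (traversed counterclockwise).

Green's theorem converts the closed line integral into a double integral over the enclosed region D:

    ∮_C P dx + Q dy = ∬_D (∂Q/∂x - ∂P/∂y) dA.

Here P = -7y^5, Q = 0, so

    ∂Q/∂x = 0,    ∂P/∂y = -35y^4,
    ∂Q/∂x - ∂P/∂y = 35y^4.

D is the region 0 ≤ x ≤ 5, 0 ≤ y ≤ 6. Evaluating the double integral:

    ∬_D (35y^4) dA = ∫_0^{5} ∫_0^{6} (35y^4) dy dx.

Inner (y from 0 to 6): 54432.
Outer (x from 0 to 5): 272160.

Therefore ∮_C P dx + Q dy = 272160.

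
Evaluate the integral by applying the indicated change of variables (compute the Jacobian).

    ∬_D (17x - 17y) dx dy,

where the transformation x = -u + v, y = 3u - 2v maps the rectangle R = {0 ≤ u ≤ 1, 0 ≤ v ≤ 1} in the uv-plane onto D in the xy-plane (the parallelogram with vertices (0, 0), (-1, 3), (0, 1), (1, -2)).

Compute the Jacobian determinant of (x, y) with respect to (u, v):

    ∂(x,y)/∂(u,v) = | -1  1 | = (-1)(-2) - (1)(3) = -1.
                   | 3  -2 |

Its absolute value is |J| = 1 (the area scaling factor).

Substituting x = -u + v, y = 3u - 2v into the integrand,

    17x - 17y → -68u + 51v,

so the integral becomes

    ∬_R (-68u + 51v) · |J| du dv = ∫_0^1 ∫_0^1 (-68u + 51v) dv du.

Inner (v): 51/2 - 68u.
Outer (u): -17/2.

Therefore ∬_D (17x - 17y) dx dy = -17/2.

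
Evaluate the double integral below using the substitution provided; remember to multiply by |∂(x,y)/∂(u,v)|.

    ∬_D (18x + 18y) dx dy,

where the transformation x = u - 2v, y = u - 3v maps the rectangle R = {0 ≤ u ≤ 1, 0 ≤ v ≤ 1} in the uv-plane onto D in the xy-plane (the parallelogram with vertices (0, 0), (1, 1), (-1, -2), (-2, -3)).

Compute the Jacobian determinant of (x, y) with respect to (u, v):

    ∂(x,y)/∂(u,v) = | 1  -2 | = (1)(-3) - (-2)(1) = -1.
                   | 1  -3 |

Its absolute value is |J| = 1 (the area scaling factor).

Substituting x = u - 2v, y = u - 3v into the integrand,

    18x + 18y → 36u - 90v,

so the integral becomes

    ∬_R (36u - 90v) · |J| du dv = ∫_0^1 ∫_0^1 (36u - 90v) dv du.

Inner (v): 36u - 45.
Outer (u): -27.

Therefore ∬_D (18x + 18y) dx dy = -27.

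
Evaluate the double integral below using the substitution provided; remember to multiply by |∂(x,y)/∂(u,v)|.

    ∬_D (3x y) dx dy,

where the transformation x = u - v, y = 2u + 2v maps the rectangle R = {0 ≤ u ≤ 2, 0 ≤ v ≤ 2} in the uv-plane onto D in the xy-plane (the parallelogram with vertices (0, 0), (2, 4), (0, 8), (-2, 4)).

Compute the Jacobian determinant of (x, y) with respect to (u, v):

    ∂(x,y)/∂(u,v) = | 1  -1 | = (1)(2) - (-1)(2) = 4.
                   | 2  2 |

Its absolute value is |J| = 4 (the area scaling factor).

Substituting x = u - v, y = 2u + 2v into the integrand,

    3x y → 6u^2 - 6v^2,

so the integral becomes

    ∬_R (6u^2 - 6v^2) · |J| du dv = ∫_0^2 ∫_0^2 (24u^2 - 24v^2) dv du.

Inner (v): 48u^2 - 64.
Outer (u): 0.

Therefore ∬_D (3x y) dx dy = 0.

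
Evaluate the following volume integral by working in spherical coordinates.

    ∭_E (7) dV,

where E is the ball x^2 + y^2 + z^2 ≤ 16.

In spherical coordinates, x = ρ sin(φ) cos(θ), y = ρ sin(φ) sin(θ), z = ρ cos(φ), and dV = ρ^2 sin(φ) dρ dφ dθ.

The integrand becomes 7, so

    ∭_E (7) dV = ∫_{0}^{2π} ∫_{0}^{π} ∫_{0}^{4} (7) · ρ^2 sin(φ) dρ dφ dθ.

Inner (ρ): 448sin(φ)/3.
Middle (φ): 896/3.
Outer (θ): 1792π/3.

Therefore the triple integral equals 1792π/3.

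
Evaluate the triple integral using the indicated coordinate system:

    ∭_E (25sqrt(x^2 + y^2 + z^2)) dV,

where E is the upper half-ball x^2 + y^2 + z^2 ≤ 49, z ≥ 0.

In spherical coordinates, x = ρ sin(φ) cos(θ), y = ρ sin(φ) sin(θ), z = ρ cos(φ), and dV = ρ^2 sin(φ) dρ dφ dθ.

The integrand becomes 25ρ, so

    ∭_E (25sqrt(x^2 + y^2 + z^2)) dV = ∫_{0}^{2π} ∫_{0}^{π/2} ∫_{0}^{7} (25ρ) · ρ^2 sin(φ) dρ dφ dθ.

Inner (ρ): 60025sin(φ)/4.
Middle (φ): 60025/4.
Outer (θ): 60025π/2.

Therefore the triple integral equals 60025π/2.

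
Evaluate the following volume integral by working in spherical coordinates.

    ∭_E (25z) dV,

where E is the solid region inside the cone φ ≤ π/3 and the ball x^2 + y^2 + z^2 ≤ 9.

In spherical coordinates, x = ρ sin(φ) cos(θ), y = ρ sin(φ) sin(θ), z = ρ cos(φ), and dV = ρ^2 sin(φ) dρ dφ dθ.

The integrand becomes 25ρ cos(φ), so

    ∭_E (25z) dV = ∫_{0}^{2π} ∫_{0}^{π/3} ∫_{0}^{3} (25ρ cos(φ)) · ρ^2 sin(φ) dρ dφ dθ.

Inner (ρ): 2025sin(2φ)/8.
Middle (φ): 6075/32.
Outer (θ): 6075π/16.

Therefore the triple integral equals 6075π/16.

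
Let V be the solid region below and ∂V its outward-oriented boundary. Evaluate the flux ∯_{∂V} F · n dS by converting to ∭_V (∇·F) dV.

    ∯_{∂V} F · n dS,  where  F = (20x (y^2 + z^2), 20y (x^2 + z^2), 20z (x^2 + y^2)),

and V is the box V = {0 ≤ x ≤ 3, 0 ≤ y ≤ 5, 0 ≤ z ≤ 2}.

By the divergence theorem,

    ∯_{∂V} F · n dS = ∭_V (∇ · F) dV.

Compute the divergence:
    ∇ · F = ∂F_x/∂x + ∂F_y/∂y + ∂F_z/∂z = 20y^2 + 20z^2 + 20x^2 + 20z^2 + 20x^2 + 20y^2 = 40x^2 + 40y^2 + 40z^2.

V is a rectangular box, so dV = dx dy dz with 0 ≤ x ≤ 3, 0 ≤ y ≤ 5, 0 ≤ z ≤ 2.

Integrate (40x^2 + 40y^2 + 40z^2) over V as an iterated integral:

    ∭_V (∇·F) dV = ∫_0^{3} ∫_0^{5} ∫_0^{2} (40x^2 + 40y^2 + 40z^2) dz dy dx.

Inner (z from 0 to 2): 80x^2 + 80y^2 + 320/3.
Middle (y from 0 to 5): 400x^2 + 11600/3.
Outer (x from 0 to 3): 15200.

Therefore ∯_{∂V} F · n dS = 15200.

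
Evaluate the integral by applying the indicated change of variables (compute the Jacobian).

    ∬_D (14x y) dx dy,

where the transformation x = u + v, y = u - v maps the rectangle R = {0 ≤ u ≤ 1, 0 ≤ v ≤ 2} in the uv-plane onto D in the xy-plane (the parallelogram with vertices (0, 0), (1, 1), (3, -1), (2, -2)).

Compute the Jacobian determinant of (x, y) with respect to (u, v):

    ∂(x,y)/∂(u,v) = | 1  1 | = (1)(-1) - (1)(1) = -2.
                   | 1  -1 |

Its absolute value is |J| = 2 (the area scaling factor).

Substituting x = u + v, y = u - v into the integrand,

    14x y → 14u^2 - 14v^2,

so the integral becomes

    ∬_R (14u^2 - 14v^2) · |J| du dv = ∫_0^1 ∫_0^2 (28u^2 - 28v^2) dv du.

Inner (v): 56u^2 - 224/3.
Outer (u): -56.

Therefore ∬_D (14x y) dx dy = -56.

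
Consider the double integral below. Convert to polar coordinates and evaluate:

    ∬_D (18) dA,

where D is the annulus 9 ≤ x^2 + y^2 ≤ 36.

The region D is 3 ≤ r ≤ 6, 0 ≤ θ ≤ 2π in polar coordinates, where x = r cos(θ), y = r sin(θ), and dA = r dr dθ.

Under the substitution, the integrand becomes 18, so

    ∬_D (18) dA = ∫_{0}^{2π} ∫_{3}^{6} (18) · r dr dθ.

Inner integral (in r): ∫_{3}^{6} (18) · r dr = 243.

Outer integral (in θ): ∫_{0}^{2π} (243) dθ = 486π.

Therefore ∬_D (18) dA = 486π.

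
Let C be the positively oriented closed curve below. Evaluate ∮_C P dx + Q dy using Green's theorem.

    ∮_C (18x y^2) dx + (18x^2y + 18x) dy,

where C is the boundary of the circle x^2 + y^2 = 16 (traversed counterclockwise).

Green's theorem converts the closed line integral into a double integral over the enclosed region D:

    ∮_C P dx + Q dy = ∬_D (∂Q/∂x - ∂P/∂y) dA.

Here P = 18x y^2, Q = 18x^2y + 18x, so

    ∂Q/∂x = 36x y + 18,    ∂P/∂y = 36x y,
    ∂Q/∂x - ∂P/∂y = 18.

D is the region x^2 + y^2 ≤ 16. Evaluating the double integral:

In polar coordinates (x = r cos θ, y = r sin θ, dA = r dr dθ) the integrand becomes 18, so

    ∬_D (18) dA = ∫_0^{2π} ∫_0^{4} (18) · r dr dθ.

Inner (r from 0 to 4): 144.
Outer (θ from 0 to 2π): 288π.

Therefore ∮_C P dx + Q dy = 288π.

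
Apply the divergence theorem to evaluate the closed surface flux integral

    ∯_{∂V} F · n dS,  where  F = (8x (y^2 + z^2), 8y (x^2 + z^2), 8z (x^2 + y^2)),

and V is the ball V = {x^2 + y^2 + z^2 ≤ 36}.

By the divergence theorem,

    ∯_{∂V} F · n dS = ∭_V (∇ · F) dV.

Compute the divergence:
    ∇ · F = ∂F_x/∂x + ∂F_y/∂y + ∂F_z/∂z = 8y^2 + 8z^2 + 8x^2 + 8z^2 + 8x^2 + 8y^2 = 16x^2 + 16y^2 + 16z^2.

In spherical coordinates, x = ρ sin(φ) cos(θ), y = ρ sin(φ) sin(θ), z = ρ cos(φ), dV = ρ^2 sin(φ) dρ dφ dθ, with 0 ≤ ρ ≤ 6, 0 ≤ φ ≤ π, 0 ≤ θ ≤ 2π.

The integrand, after substitution and multiplying by the volume element, becomes (16ρ^2) · ρ^2 sin(φ), so

    ∭_V (∇·F) dV = ∫_0^{2π} ∫_0^{π} ∫_0^{6} (16ρ^2) · ρ^2 sin(φ) dρ dφ dθ.

Inner (ρ from 0 to 6): 124416sin(φ)/5.
Middle (φ from 0 to π): 248832/5.
Outer (θ from 0 to 2π): 497664π/5.

Therefore ∯_{∂V} F · n dS = 497664π/5.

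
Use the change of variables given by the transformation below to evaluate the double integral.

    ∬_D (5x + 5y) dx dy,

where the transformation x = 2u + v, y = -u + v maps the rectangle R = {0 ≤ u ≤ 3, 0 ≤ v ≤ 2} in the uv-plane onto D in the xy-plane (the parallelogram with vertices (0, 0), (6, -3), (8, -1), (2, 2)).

Compute the Jacobian determinant of (x, y) with respect to (u, v):

    ∂(x,y)/∂(u,v) = | 2  1 | = (2)(1) - (1)(-1) = 3.
                   | -1  1 |

Its absolute value is |J| = 3 (the area scaling factor).

Substituting x = 2u + v, y = -u + v into the integrand,

    5x + 5y → 5u + 10v,

so the integral becomes

    ∬_R (5u + 10v) · |J| du dv = ∫_0^3 ∫_0^2 (15u + 30v) dv du.

Inner (v): 30u + 60.
Outer (u): 315.

Therefore ∬_D (5x + 5y) dx dy = 315.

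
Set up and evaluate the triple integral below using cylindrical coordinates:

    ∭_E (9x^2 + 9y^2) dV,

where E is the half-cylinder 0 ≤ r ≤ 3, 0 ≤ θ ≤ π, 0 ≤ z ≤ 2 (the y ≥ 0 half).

In cylindrical coordinates, x = r cos(θ), y = r sin(θ), z = z, and dV = r dr dθ dz.

The integrand becomes 9r^2, so

    ∭_E (9x^2 + 9y^2) dV = ∫_{0}^{π} ∫_{0}^{3} ∫_{0}^{2} (9r^2) · r dz dr dθ.

Inner (z): 18r^3.
Middle (r from 0 to 3): 729/2.
Outer (θ): 729π/2.

Therefore the triple integral equals 729π/2.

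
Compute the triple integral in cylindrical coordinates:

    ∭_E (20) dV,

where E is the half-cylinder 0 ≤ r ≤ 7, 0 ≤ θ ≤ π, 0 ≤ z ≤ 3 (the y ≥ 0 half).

In cylindrical coordinates, x = r cos(θ), y = r sin(θ), z = z, and dV = r dr dθ dz.

The integrand becomes 20, so

    ∭_E (20) dV = ∫_{0}^{π} ∫_{0}^{7} ∫_{0}^{3} (20) · r dz dr dθ.

Inner (z): 60r.
Middle (r from 0 to 7): 1470.
Outer (θ): 1470π.

Therefore the triple integral equals 1470π.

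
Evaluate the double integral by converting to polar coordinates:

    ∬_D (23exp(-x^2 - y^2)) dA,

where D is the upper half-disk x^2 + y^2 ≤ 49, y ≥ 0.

The region D is 0 ≤ r ≤ 7, 0 ≤ θ ≤ π in polar coordinates, where x = r cos(θ), y = r sin(θ), and dA = r dr dθ.

Under the substitution, the integrand becomes 23exp(-r^2), so

    ∬_D (23exp(-x^2 - y^2)) dA = ∫_{0}^{π} ∫_{0}^{7} (23exp(-r^2)) · r dr dθ.

Inner integral (in r): ∫_{0}^{7} (23exp(-r^2)) · r dr = 23/2 - 23exp(-49)/2.

Outer integral (in θ): ∫_{0}^{π} (23/2 - 23exp(-49)/2) dθ = -23π (1 - exp(49))exp(-49)/2.

Therefore ∬_D (23exp(-x^2 - y^2)) dA = -23π (1 - exp(49))exp(-49)/2.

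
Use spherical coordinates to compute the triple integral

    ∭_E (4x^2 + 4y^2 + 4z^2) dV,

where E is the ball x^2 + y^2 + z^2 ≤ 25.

In spherical coordinates, x = ρ sin(φ) cos(θ), y = ρ sin(φ) sin(θ), z = ρ cos(φ), and dV = ρ^2 sin(φ) dρ dφ dθ.

The integrand becomes 4ρ^2, so

    ∭_E (4x^2 + 4y^2 + 4z^2) dV = ∫_{0}^{2π} ∫_{0}^{π} ∫_{0}^{5} (4ρ^2) · ρ^2 sin(φ) dρ dφ dθ.

Inner (ρ): 2500sin(φ).
Middle (φ): 5000.
Outer (θ): 10000π.

Therefore the triple integral equals 10000π.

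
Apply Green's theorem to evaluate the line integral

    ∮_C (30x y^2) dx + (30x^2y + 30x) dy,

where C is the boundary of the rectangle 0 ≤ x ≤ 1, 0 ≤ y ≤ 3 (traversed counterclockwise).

Green's theorem converts the closed line integral into a double integral over the enclosed region D:

    ∮_C P dx + Q dy = ∬_D (∂Q/∂x - ∂P/∂y) dA.

Here P = 30x y^2, Q = 30x^2y + 30x, so

    ∂Q/∂x = 60x y + 30,    ∂P/∂y = 60x y,
    ∂Q/∂x - ∂P/∂y = 30.

D is the region 0 ≤ x ≤ 1, 0 ≤ y ≤ 3. Evaluating the double integral:

    ∬_D (30) dA = ∫_0^{1} ∫_0^{3} (30) dy dx.

Inner (y from 0 to 3): 90.
Outer (x from 0 to 1): 90.

Therefore ∮_C P dx + Q dy = 90.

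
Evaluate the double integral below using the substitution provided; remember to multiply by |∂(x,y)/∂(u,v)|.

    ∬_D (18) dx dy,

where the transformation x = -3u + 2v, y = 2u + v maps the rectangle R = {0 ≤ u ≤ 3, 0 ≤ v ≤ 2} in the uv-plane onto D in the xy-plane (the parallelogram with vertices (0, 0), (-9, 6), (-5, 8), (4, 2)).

Compute the Jacobian determinant of (x, y) with respect to (u, v):

    ∂(x,y)/∂(u,v) = | -3  2 | = (-3)(1) - (2)(2) = -7.
                   | 2  1 |

Its absolute value is |J| = 7 (the area scaling factor).

Substituting x = -3u + 2v, y = 2u + v into the integrand,

    18 → 18,

so the integral becomes

    ∬_R (18) · |J| du dv = ∫_0^3 ∫_0^2 (126) dv du.

Inner (v): 252.
Outer (u): 756.

Therefore ∬_D (18) dx dy = 756.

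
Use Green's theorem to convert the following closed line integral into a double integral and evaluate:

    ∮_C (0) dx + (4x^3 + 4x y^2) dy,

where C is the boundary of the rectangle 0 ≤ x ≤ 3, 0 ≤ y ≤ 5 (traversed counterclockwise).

Green's theorem converts the closed line integral into a double integral over the enclosed region D:

    ∮_C P dx + Q dy = ∬_D (∂Q/∂x - ∂P/∂y) dA.

Here P = 0, Q = 4x^3 + 4x y^2, so

    ∂Q/∂x = 12x^2 + 4y^2,    ∂P/∂y = 0,
    ∂Q/∂x - ∂P/∂y = 12x^2 + 4y^2.

D is the region 0 ≤ x ≤ 3, 0 ≤ y ≤ 5. Evaluating the double integral:

    ∬_D (12x^2 + 4y^2) dA = ∫_0^{3} ∫_0^{5} (12x^2 + 4y^2) dy dx.

Inner (y from 0 to 5): 60x^2 + 500/3.
Outer (x from 0 to 3): 1040.

Therefore ∮_C P dx + Q dy = 1040.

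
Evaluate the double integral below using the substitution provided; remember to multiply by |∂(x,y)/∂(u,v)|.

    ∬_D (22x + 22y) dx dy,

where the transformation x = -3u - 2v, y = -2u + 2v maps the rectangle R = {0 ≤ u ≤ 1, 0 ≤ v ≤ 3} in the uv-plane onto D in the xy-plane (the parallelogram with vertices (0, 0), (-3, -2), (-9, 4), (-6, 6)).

Compute the Jacobian determinant of (x, y) with respect to (u, v):

    ∂(x,y)/∂(u,v) = | -3  -2 | = (-3)(2) - (-2)(-2) = -10.
                   | -2  2 |

Its absolute value is |J| = 10 (the area scaling factor).

Substituting x = -3u - 2v, y = -2u + 2v into the integrand,

    22x + 22y → -110u,

so the integral becomes

    ∬_R (-110u) · |J| du dv = ∫_0^1 ∫_0^3 (-1100u) dv du.

Inner (v): -3300u.
Outer (u): -1650.

Therefore ∬_D (22x + 22y) dx dy = -1650.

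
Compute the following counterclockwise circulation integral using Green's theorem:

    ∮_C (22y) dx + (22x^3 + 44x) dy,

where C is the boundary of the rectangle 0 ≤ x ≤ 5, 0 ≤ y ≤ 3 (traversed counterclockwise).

Green's theorem converts the closed line integral into a double integral over the enclosed region D:

    ∮_C P dx + Q dy = ∬_D (∂Q/∂x - ∂P/∂y) dA.

Here P = 22y, Q = 22x^3 + 44x, so

    ∂Q/∂x = 66x^2 + 44,    ∂P/∂y = 22,
    ∂Q/∂x - ∂P/∂y = 66x^2 + 22.

D is the region 0 ≤ x ≤ 5, 0 ≤ y ≤ 3. Evaluating the double integral:

    ∬_D (66x^2 + 22) dA = ∫_0^{5} ∫_0^{3} (66x^2 + 22) dy dx.

Inner (y from 0 to 3): 198x^2 + 66.
Outer (x from 0 to 5): 8580.

Therefore ∮_C P dx + Q dy = 8580.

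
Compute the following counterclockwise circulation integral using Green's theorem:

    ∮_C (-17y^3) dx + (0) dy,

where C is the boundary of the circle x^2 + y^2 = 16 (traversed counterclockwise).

Green's theorem converts the closed line integral into a double integral over the enclosed region D:

    ∮_C P dx + Q dy = ∬_D (∂Q/∂x - ∂P/∂y) dA.

Here P = -17y^3, Q = 0, so

    ∂Q/∂x = 0,    ∂P/∂y = -51y^2,
    ∂Q/∂x - ∂P/∂y = 51y^2.

D is the region x^2 + y^2 ≤ 16. Evaluating the double integral:

In polar coordinates (x = r cos θ, y = r sin θ, dA = r dr dθ) the integrand becomes 51r^2sin(θ)^2, so

    ∬_D (51y^2) dA = ∫_0^{2π} ∫_0^{4} (51r^2sin(θ)^2) · r dr dθ.

Inner (r from 0 to 4): 3264sin(θ)^2.
Outer (θ from 0 to 2π): 3264π.

Therefore ∮_C P dx + Q dy = 3264π.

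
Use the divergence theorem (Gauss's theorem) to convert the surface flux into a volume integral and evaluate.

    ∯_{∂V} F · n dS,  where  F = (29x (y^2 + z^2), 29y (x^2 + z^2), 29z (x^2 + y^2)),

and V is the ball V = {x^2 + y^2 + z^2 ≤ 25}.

By the divergence theorem,

    ∯_{∂V} F · n dS = ∭_V (∇ · F) dV.

Compute the divergence:
    ∇ · F = ∂F_x/∂x + ∂F_y/∂y + ∂F_z/∂z = 29y^2 + 29z^2 + 29x^2 + 29z^2 + 29x^2 + 29y^2 = 58x^2 + 58y^2 + 58z^2.

In spherical coordinates, x = ρ sin(φ) cos(θ), y = ρ sin(φ) sin(θ), z = ρ cos(φ), dV = ρ^2 sin(φ) dρ dφ dθ, with 0 ≤ ρ ≤ 5, 0 ≤ φ ≤ π, 0 ≤ θ ≤ 2π.

The integrand, after substitution and multiplying by the volume element, becomes (58ρ^2) · ρ^2 sin(φ), so

    ∭_V (∇·F) dV = ∫_0^{2π} ∫_0^{π} ∫_0^{5} (58ρ^2) · ρ^2 sin(φ) dρ dφ dθ.

Inner (ρ from 0 to 5): 36250sin(φ).
Middle (φ from 0 to π): 72500.
Outer (θ from 0 to 2π): 145000π.

Therefore ∯_{∂V} F · n dS = 145000π.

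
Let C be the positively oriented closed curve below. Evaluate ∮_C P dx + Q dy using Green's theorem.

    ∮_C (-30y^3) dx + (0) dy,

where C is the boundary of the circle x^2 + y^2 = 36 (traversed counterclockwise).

Green's theorem converts the closed line integral into a double integral over the enclosed region D:

    ∮_C P dx + Q dy = ∬_D (∂Q/∂x - ∂P/∂y) dA.

Here P = -30y^3, Q = 0, so

    ∂Q/∂x = 0,    ∂P/∂y = -90y^2,
    ∂Q/∂x - ∂P/∂y = 90y^2.

D is the region x^2 + y^2 ≤ 36. Evaluating the double integral:

In polar coordinates (x = r cos θ, y = r sin θ, dA = r dr dθ) the integrand becomes 90r^2sin(θ)^2, so

    ∬_D (90y^2) dA = ∫_0^{2π} ∫_0^{6} (90r^2sin(θ)^2) · r dr dθ.

Inner (r from 0 to 6): 29160sin(θ)^2.
Outer (θ from 0 to 2π): 29160π.

Therefore ∮_C P dx + Q dy = 29160π.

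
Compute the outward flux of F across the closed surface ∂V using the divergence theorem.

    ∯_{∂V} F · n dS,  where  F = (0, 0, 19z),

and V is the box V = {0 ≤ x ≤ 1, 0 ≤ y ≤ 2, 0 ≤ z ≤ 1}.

By the divergence theorem,

    ∯_{∂V} F · n dS = ∭_V (∇ · F) dV.

Compute the divergence:
    ∇ · F = ∂F_x/∂x + ∂F_y/∂y + ∂F_z/∂z = 0 + 0 + 19 = 19.

V is a rectangular box, so dV = dx dy dz with 0 ≤ x ≤ 1, 0 ≤ y ≤ 2, 0 ≤ z ≤ 1.

Integrate (19) over V as an iterated integral:

    ∭_V (∇·F) dV = ∫_0^{1} ∫_0^{2} ∫_0^{1} (19) dz dy dx.

Inner (z from 0 to 1): 19.
Middle (y from 0 to 2): 38.
Outer (x from 0 to 1): 38.

Therefore ∯_{∂V} F · n dS = 38.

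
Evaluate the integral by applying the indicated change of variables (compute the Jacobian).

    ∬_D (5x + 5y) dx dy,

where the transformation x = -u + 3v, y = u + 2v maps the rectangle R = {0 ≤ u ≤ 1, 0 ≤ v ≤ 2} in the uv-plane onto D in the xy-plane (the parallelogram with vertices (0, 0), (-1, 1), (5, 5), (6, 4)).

Compute the Jacobian determinant of (x, y) with respect to (u, v):

    ∂(x,y)/∂(u,v) = | -1  3 | = (-1)(2) - (3)(1) = -5.
                   | 1  2 |

Its absolute value is |J| = 5 (the area scaling factor).

Substituting x = -u + 3v, y = u + 2v into the integrand,

    5x + 5y → 25v,

so the integral becomes

    ∬_R (25v) · |J| du dv = ∫_0^1 ∫_0^2 (125v) dv du.

Inner (v): 250.
Outer (u): 250.

Therefore ∬_D (5x + 5y) dx dy = 250.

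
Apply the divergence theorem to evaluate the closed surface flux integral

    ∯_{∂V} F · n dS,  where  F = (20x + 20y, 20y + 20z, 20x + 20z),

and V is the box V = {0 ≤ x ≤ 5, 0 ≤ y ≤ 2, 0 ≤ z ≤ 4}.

By the divergence theorem,

    ∯_{∂V} F · n dS = ∭_V (∇ · F) dV.

Compute the divergence:
    ∇ · F = ∂F_x/∂x + ∂F_y/∂y + ∂F_z/∂z = 20 + 20 + 20 = 60.

V is a rectangular box, so dV = dx dy dz with 0 ≤ x ≤ 5, 0 ≤ y ≤ 2, 0 ≤ z ≤ 4.

Integrate (60) over V as an iterated integral:

    ∭_V (∇·F) dV = ∫_0^{5} ∫_0^{2} ∫_0^{4} (60) dz dy dx.

Inner (z from 0 to 4): 240.
Middle (y from 0 to 2): 480.
Outer (x from 0 to 5): 2400.

Therefore ∯_{∂V} F · n dS = 2400.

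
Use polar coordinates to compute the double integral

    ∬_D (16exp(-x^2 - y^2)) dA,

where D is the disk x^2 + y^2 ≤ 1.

The region D is 0 ≤ r ≤ 1, 0 ≤ θ ≤ 2π in polar coordinates, where x = r cos(θ), y = r sin(θ), and dA = r dr dθ.

Under the substitution, the integrand becomes 16exp(-r^2), so

    ∬_D (16exp(-x^2 - y^2)) dA = ∫_{0}^{2π} ∫_{0}^{1} (16exp(-r^2)) · r dr dθ.

Inner integral (in r): ∫_{0}^{1} (16exp(-r^2)) · r dr = 8 - 8exp(-1).

Outer integral (in θ): ∫_{0}^{2π} (8 - 8exp(-1)) dθ = -16π exp(-1) + 16π.

Therefore ∬_D (16exp(-x^2 - y^2)) dA = -16π exp(-1) + 16π.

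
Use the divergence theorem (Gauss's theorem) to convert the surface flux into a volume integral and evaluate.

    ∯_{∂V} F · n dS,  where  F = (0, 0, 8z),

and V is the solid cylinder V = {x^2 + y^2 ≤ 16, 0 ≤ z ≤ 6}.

By the divergence theorem,

    ∯_{∂V} F · n dS = ∭_V (∇ · F) dV.

Compute the divergence:
    ∇ · F = ∂F_x/∂x + ∂F_y/∂y + ∂F_z/∂z = 0 + 0 + 8 = 8.

In cylindrical coordinates, x = r cos(θ), y = r sin(θ), z = z, dV = r dr dθ dz, with 0 ≤ r ≤ 4, 0 ≤ θ ≤ 2π, 0 ≤ z ≤ 6.

The integrand, after substitution and multiplying by the volume element, becomes (8) · r, so

    ∭_V (∇·F) dV = ∫_0^{2π} ∫_0^{4} ∫_0^{6} (8) · r dz dr dθ.

Inner (z from 0 to 6): 48r.
Middle (r from 0 to 4): 384.
Outer (θ from 0 to 2π): 768π.

Therefore ∯_{∂V} F · n dS = 768π.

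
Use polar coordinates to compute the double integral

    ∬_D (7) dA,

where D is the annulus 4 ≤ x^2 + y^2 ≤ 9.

The region D is 2 ≤ r ≤ 3, 0 ≤ θ ≤ 2π in polar coordinates, where x = r cos(θ), y = r sin(θ), and dA = r dr dθ.

Under the substitution, the integrand becomes 7, so

    ∬_D (7) dA = ∫_{0}^{2π} ∫_{2}^{3} (7) · r dr dθ.

Inner integral (in r): ∫_{2}^{3} (7) · r dr = 35/2.

Outer integral (in θ): ∫_{0}^{2π} (35/2) dθ = 35π.

Therefore ∬_D (7) dA = 35π.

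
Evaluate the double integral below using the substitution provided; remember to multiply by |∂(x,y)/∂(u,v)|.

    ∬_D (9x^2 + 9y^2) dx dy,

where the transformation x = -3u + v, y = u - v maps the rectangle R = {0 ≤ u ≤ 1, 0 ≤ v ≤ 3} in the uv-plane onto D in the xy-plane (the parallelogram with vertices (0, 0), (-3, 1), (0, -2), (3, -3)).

Compute the Jacobian determinant of (x, y) with respect to (u, v):

    ∂(x,y)/∂(u,v) = | -3  1 | = (-3)(-1) - (1)(1) = 2.
                   | 1  -1 |

Its absolute value is |J| = 2 (the area scaling factor).

Substituting x = -3u + v, y = u - v into the integrand,

    9x^2 + 9y^2 → 90u^2 - 72u v + 18v^2,

so the integral becomes

    ∬_R (90u^2 - 72u v + 18v^2) · |J| du dv = ∫_0^1 ∫_0^3 (180u^2 - 144u v + 36v^2) dv du.

Inner (v): 540u^2 - 648u + 324.
Outer (u): 180.

Therefore ∬_D (9x^2 + 9y^2) dx dy = 180.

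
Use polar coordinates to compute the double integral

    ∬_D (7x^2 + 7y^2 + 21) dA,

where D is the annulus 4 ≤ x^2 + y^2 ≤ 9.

The region D is 2 ≤ r ≤ 3, 0 ≤ θ ≤ 2π in polar coordinates, where x = r cos(θ), y = r sin(θ), and dA = r dr dθ.

Under the substitution, the integrand becomes 7r^2 + 21, so

    ∬_D (7x^2 + 7y^2 + 21) dA = ∫_{0}^{2π} ∫_{2}^{3} (7r^2 + 21) · r dr dθ.

Inner integral (in r): ∫_{2}^{3} (7r^2 + 21) · r dr = 665/4.

Outer integral (in θ): ∫_{0}^{2π} (665/4) dθ = 665π/2.

Therefore ∬_D (7x^2 + 7y^2 + 21) dA = 665π/2.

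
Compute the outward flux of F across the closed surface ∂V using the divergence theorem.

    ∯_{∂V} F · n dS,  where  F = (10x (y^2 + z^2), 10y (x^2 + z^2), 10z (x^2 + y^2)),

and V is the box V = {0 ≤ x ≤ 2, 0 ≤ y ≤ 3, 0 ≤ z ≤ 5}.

By the divergence theorem,

    ∯_{∂V} F · n dS = ∭_V (∇ · F) dV.

Compute the divergence:
    ∇ · F = ∂F_x/∂x + ∂F_y/∂y + ∂F_z/∂z = 10y^2 + 10z^2 + 10x^2 + 10z^2 + 10x^2 + 10y^2 = 20x^2 + 20y^2 + 20z^2.

V is a rectangular box, so dV = dx dy dz with 0 ≤ x ≤ 2, 0 ≤ y ≤ 3, 0 ≤ z ≤ 5.

Integrate (20x^2 + 20y^2 + 20z^2) over V as an iterated integral:

    ∭_V (∇·F) dV = ∫_0^{2} ∫_0^{3} ∫_0^{5} (20x^2 + 20y^2 + 20z^2) dz dy dx.

Inner (z from 0 to 5): 100x^2 + 100y^2 + 2500/3.
Middle (y from 0 to 3): 300x^2 + 3400.
Outer (x from 0 to 2): 7600.

Therefore ∯_{∂V} F · n dS = 7600.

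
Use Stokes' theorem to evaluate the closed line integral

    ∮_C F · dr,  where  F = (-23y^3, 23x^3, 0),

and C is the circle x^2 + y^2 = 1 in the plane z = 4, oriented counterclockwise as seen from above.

Let S be the flat disk x^2 + y^2 ≤ 1 in the plane z = 4, with upward unit normal n̂ = ẑ. By Stokes' theorem,

    ∮_C F · dr = ∬_S (∇ × F) · n̂ dS = ∬_D (curl F)_z dA,

where D is the disk x^2 + y^2 ≤ 1.

Compute the curl of F = (-23y^3, 23x^3, 0):
    (∇ × F)_x = ∂F_z/∂y - ∂F_y/∂z = 0,
    (∇ × F)_y = ∂F_x/∂z - ∂F_z/∂x = 0,
    (∇ × F)_z = ∂F_y/∂x - ∂F_x/∂y = 69x^2 + 69y^2.

On z = 4, (curl F)_z = 69x^2 + 69y^2.

Convert to polar (x = r cos θ, y = r sin θ, dA = r dr dθ); the integrand becomes 69r^2, so

    ∬_D (curl F)_z dA = ∫_0^{2π} ∫_0^{1} (69r^2) · r dr dθ.

Inner (r from 0 to 1): 69/4.
Outer (θ from 0 to 2π): 69π/2.

Therefore ∮_C F · dr = 69π/2.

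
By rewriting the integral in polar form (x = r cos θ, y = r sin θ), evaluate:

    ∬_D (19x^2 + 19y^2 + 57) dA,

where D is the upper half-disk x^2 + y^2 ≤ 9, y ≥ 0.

The region D is 0 ≤ r ≤ 3, 0 ≤ θ ≤ π in polar coordinates, where x = r cos(θ), y = r sin(θ), and dA = r dr dθ.

Under the substitution, the integrand becomes 19r^2 + 57, so

    ∬_D (19x^2 + 19y^2 + 57) dA = ∫_{0}^{π} ∫_{0}^{3} (19r^2 + 57) · r dr dθ.

Inner integral (in r): ∫_{0}^{3} (19r^2 + 57) · r dr = 2565/4.

Outer integral (in θ): ∫_{0}^{π} (2565/4) dθ = 2565π/4.

Therefore ∬_D (19x^2 + 19y^2 + 57) dA = 2565π/4.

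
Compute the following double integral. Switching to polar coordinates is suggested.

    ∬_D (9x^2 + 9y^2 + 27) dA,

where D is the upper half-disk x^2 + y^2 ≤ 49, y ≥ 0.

The region D is 0 ≤ r ≤ 7, 0 ≤ θ ≤ π in polar coordinates, where x = r cos(θ), y = r sin(θ), and dA = r dr dθ.

Under the substitution, the integrand becomes 9r^2 + 27, so

    ∬_D (9x^2 + 9y^2 + 27) dA = ∫_{0}^{π} ∫_{0}^{7} (9r^2 + 27) · r dr dθ.

Inner integral (in r): ∫_{0}^{7} (9r^2 + 27) · r dr = 24255/4.

Outer integral (in θ): ∫_{0}^{π} (24255/4) dθ = 24255π/4.

Therefore ∬_D (9x^2 + 9y^2 + 27) dA = 24255π/4.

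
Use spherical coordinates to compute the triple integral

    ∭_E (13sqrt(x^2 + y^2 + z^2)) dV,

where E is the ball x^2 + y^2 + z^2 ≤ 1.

In spherical coordinates, x = ρ sin(φ) cos(θ), y = ρ sin(φ) sin(θ), z = ρ cos(φ), and dV = ρ^2 sin(φ) dρ dφ dθ.

The integrand becomes 13ρ, so

    ∭_E (13sqrt(x^2 + y^2 + z^2)) dV = ∫_{0}^{2π} ∫_{0}^{π} ∫_{0}^{1} (13ρ) · ρ^2 sin(φ) dρ dφ dθ.

Inner (ρ): 13sin(φ)/4.
Middle (φ): 13/2.
Outer (θ): 13π.

Therefore the triple integral equals 13π.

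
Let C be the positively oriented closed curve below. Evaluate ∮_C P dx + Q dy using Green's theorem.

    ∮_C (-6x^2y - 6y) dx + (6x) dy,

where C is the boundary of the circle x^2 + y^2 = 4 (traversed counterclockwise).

Green's theorem converts the closed line integral into a double integral over the enclosed region D:

    ∮_C P dx + Q dy = ∬_D (∂Q/∂x - ∂P/∂y) dA.

Here P = -6x^2y - 6y, Q = 6x, so

    ∂Q/∂x = 6,    ∂P/∂y = -6x^2 - 6,
    ∂Q/∂x - ∂P/∂y = 6x^2 + 12.

D is the region x^2 + y^2 ≤ 4. Evaluating the double integral:

In polar coordinates (x = r cos θ, y = r sin θ, dA = r dr dθ) the integrand becomes 6r^2cos(θ)^2 + 12, so

    ∬_D (6x^2 + 12) dA = ∫_0^{2π} ∫_0^{2} (6r^2cos(θ)^2 + 12) · r dr dθ.

Inner (r from 0 to 2): 24cos(θ)^2 + 24.
Outer (θ from 0 to 2π): 72π.

Therefore ∮_C P dx + Q dy = 72π.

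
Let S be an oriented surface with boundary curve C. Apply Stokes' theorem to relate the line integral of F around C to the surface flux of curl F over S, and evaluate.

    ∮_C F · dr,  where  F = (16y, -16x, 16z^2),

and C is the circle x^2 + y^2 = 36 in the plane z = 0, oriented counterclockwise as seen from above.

Let S be the flat disk x^2 + y^2 ≤ 36 in the plane z = 0, with upward unit normal n̂ = ẑ. By Stokes' theorem,

    ∮_C F · dr = ∬_S (∇ × F) · n̂ dS = ∬_D (curl F)_z dA,

where D is the disk x^2 + y^2 ≤ 36.

Compute the curl of F = (16y, -16x, 16z^2):
    (∇ × F)_x = ∂F_z/∂y - ∂F_y/∂z = 0,
    (∇ × F)_y = ∂F_x/∂z - ∂F_z/∂x = 0,
    (∇ × F)_z = ∂F_y/∂x - ∂F_x/∂y = -32.

On z = 0, (curl F)_z = -32.

Convert to polar (x = r cos θ, y = r sin θ, dA = r dr dθ); the integrand becomes -32, so

    ∬_D (curl F)_z dA = ∫_0^{2π} ∫_0^{6} (-32) · r dr dθ.

Inner (r from 0 to 6): -576.
Outer (θ from 0 to 2π): -1152π.

Therefore ∮_C F · dr = -1152π.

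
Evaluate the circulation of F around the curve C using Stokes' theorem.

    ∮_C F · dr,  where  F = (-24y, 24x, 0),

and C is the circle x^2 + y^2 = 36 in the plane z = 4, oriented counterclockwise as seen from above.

Let S be the flat disk x^2 + y^2 ≤ 36 in the plane z = 4, with upward unit normal n̂ = ẑ. By Stokes' theorem,

    ∮_C F · dr = ∬_S (∇ × F) · n̂ dS = ∬_D (curl F)_z dA,

where D is the disk x^2 + y^2 ≤ 36.

Compute the curl of F = (-24y, 24x, 0):
    (∇ × F)_x = ∂F_z/∂y - ∂F_y/∂z = 0,
    (∇ × F)_y = ∂F_x/∂z - ∂F_z/∂x = 0,
    (∇ × F)_z = ∂F_y/∂x - ∂F_x/∂y = 48.

On z = 4, (curl F)_z = 48.

Convert to polar (x = r cos θ, y = r sin θ, dA = r dr dθ); the integrand becomes 48, so

    ∬_D (curl F)_z dA = ∫_0^{2π} ∫_0^{6} (48) · r dr dθ.

Inner (r from 0 to 6): 864.
Outer (θ from 0 to 2π): 1728π.

Therefore ∮_C F · dr = 1728π.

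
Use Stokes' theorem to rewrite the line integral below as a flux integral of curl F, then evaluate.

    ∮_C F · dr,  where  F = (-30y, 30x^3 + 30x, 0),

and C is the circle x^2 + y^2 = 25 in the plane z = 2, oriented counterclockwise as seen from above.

Let S be the flat disk x^2 + y^2 ≤ 25 in the plane z = 2, with upward unit normal n̂ = ẑ. By Stokes' theorem,

    ∮_C F · dr = ∬_S (∇ × F) · n̂ dS = ∬_D (curl F)_z dA,

where D is the disk x^2 + y^2 ≤ 25.

Compute the curl of F = (-30y, 30x^3 + 30x, 0):
    (∇ × F)_x = ∂F_z/∂y - ∂F_y/∂z = 0,
    (∇ × F)_y = ∂F_x/∂z - ∂F_z/∂x = 0,
    (∇ × F)_z = ∂F_y/∂x - ∂F_x/∂y = 90x^2 + 60.

On z = 2, (curl F)_z = 90x^2 + 60.

Convert to polar (x = r cos θ, y = r sin θ, dA = r dr dθ); the integrand becomes 90r^2cos(θ)^2 + 60, so

    ∬_D (curl F)_z dA = ∫_0^{2π} ∫_0^{5} (90r^2cos(θ)^2 + 60) · r dr dθ.

Inner (r from 0 to 5): 28125cos(θ)^2/2 + 750.
Outer (θ from 0 to 2π): 31125π/2.

Therefore ∮_C F · dr = 31125π/2.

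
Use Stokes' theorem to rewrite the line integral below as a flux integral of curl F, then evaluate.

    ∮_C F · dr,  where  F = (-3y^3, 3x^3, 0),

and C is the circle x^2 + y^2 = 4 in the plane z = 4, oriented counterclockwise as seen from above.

Let S be the flat disk x^2 + y^2 ≤ 4 in the plane z = 4, with upward unit normal n̂ = ẑ. By Stokes' theorem,

    ∮_C F · dr = ∬_S (∇ × F) · n̂ dS = ∬_D (curl F)_z dA,

where D is the disk x^2 + y^2 ≤ 4.

Compute the curl of F = (-3y^3, 3x^3, 0):
    (∇ × F)_x = ∂F_z/∂y - ∂F_y/∂z = 0,
    (∇ × F)_y = ∂F_x/∂z - ∂F_z/∂x = 0,
    (∇ × F)_z = ∂F_y/∂x - ∂F_x/∂y = 9x^2 + 9y^2.

On z = 4, (curl F)_z = 9x^2 + 9y^2.

Convert to polar (x = r cos θ, y = r sin θ, dA = r dr dθ); the integrand becomes 9r^2, so

    ∬_D (curl F)_z dA = ∫_0^{2π} ∫_0^{2} (9r^2) · r dr dθ.

Inner (r from 0 to 2): 36.
Outer (θ from 0 to 2π): 72π.

Therefore ∮_C F · dr = 72π.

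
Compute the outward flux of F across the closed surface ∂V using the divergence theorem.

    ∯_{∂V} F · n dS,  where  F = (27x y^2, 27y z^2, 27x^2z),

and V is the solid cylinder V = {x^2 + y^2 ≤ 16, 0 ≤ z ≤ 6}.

By the divergence theorem,

    ∯_{∂V} F · n dS = ∭_V (∇ · F) dV.

Compute the divergence:
    ∇ · F = ∂F_x/∂x + ∂F_y/∂y + ∂F_z/∂z = 27y^2 + 27z^2 + 27x^2 = 27x^2 + 27y^2 + 27z^2.

In cylindrical coordinates, x = r cos(θ), y = r sin(θ), z = z, dV = r dr dθ dz, with 0 ≤ r ≤ 4, 0 ≤ θ ≤ 2π, 0 ≤ z ≤ 6.

The integrand, after substitution and multiplying by the volume element, becomes (27r^2 + 27z^2) · r, so

    ∭_V (∇·F) dV = ∫_0^{2π} ∫_0^{4} ∫_0^{6} (27r^2 + 27z^2) · r dz dr dθ.

Inner (z from 0 to 6): 162r (r^2 + 12).
Middle (r from 0 to 4): 25920.
Outer (θ from 0 to 2π): 51840π.

Therefore ∯_{∂V} F · n dS = 51840π.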